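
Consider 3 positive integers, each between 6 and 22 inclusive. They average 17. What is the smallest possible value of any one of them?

7

Minimizing one value means maximizing the remaining 2.
The total is 3 × 17 = 51.
The other 2 contribute at most 2 × 22 = 44, leaving at least 51 − 44 = 7.
Since 7 ≥ 6, this is achievable: one at 7 and 2 at 22.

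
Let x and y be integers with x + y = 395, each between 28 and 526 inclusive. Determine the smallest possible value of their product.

10276

xy = x(395 − x) is concave in x, so over [28, 367] it is minimized at an endpoint.
At the endpoint x = 28, y = 395 − 28 = 367, so xy = 28 × 367 = 10276.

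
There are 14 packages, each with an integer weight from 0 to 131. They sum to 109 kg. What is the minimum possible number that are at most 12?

Each value above 12 is at least 13, contributing at least 13 − 0 = 13 above the floor 0.
The sum exceeds the floor total 0 by 109, so at most ⌊109/13⌋ = 8 exceed 12, and at least 6 are ≤ 12.
Exactly 6 works: 6 values at 0 and 8 at 13 total 104; raise one of the low values by 5 (still ≤ 12) to hit 109.

6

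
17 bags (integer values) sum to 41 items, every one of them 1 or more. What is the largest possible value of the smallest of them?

2

The average is 41/17 < 3, so some value is ≤ 2.
Equality holds with 10 values of 2 and 7 values of 3.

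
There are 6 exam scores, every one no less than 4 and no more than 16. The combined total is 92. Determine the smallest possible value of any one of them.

To make one score as small as possible, make the other 5 as large as possible.
The other 5 contribute at most 5 × 16 = 80, leaving at least 92 − 80 = 12.
Since 12 ≥ 4, this is achievable: one at 12 and 5 at 16.

12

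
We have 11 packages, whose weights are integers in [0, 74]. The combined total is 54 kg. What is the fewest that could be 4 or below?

Each value above 4 is at least 5, contributing at least 5 − 0 = 5 above the floor 0.
The sum exceeds the floor total 0 by 54, so at most ⌊54/5⌋ = 10 exceed 4, and at least 1 are ≤ 4.
Exactly 1 works: 1 value at 0 and 10 at 5 total 50; raise one of the low values by 4 (still ≤ 4) to hit 54.

1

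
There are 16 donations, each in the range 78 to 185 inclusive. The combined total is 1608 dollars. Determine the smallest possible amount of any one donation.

78

Minimizing one value means maximizing the remaining 15.
The other 15 can take up 15 × 185 = 2775 ≥ 1608 − 78, so one donation can sit at its floor of 78.
Achievable: one at 78 and the other 15 totalling 1530, which fits since 15 × 78 ≤ 1530 ≤ 15 × 185.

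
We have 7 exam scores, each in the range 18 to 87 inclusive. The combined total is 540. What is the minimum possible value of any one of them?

18

Minimizing one value means maximizing the remaining 6.
The other 6 contribute at most 6 × 87 = 522, leaving at least 540 − 522 = 18.
Since 18 ≥ 18, this is achievable: one at 18 and 6 at 87.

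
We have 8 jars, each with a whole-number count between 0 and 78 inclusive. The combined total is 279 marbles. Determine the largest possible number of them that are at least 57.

With k values at 57 or above and the rest at least 0, the sum is at least 0 + 57k.
Since the sum is 279, we need 57k ≤ 279, i.e. k ≤ 4.
k = 4 is achieved by 4 values at 57 and 4 at 0, total 228; add 51 to one value (staying below 57) to reach 279.

4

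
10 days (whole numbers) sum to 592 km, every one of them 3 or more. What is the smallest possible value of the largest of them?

Some value must be at least ⌈592/10⌉ = 60, since 10 × 59 = 590 < 592.
Equality holds with 2 values of 60 and 8 values of 59.

60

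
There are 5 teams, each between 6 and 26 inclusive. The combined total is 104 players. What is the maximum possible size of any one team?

26

To make one team as large as possible, make the other 4 as small as possible.
The other 4 contribute at least 4 × 6 = 24, leaving at most 104 − 24 = 80.
But each team is capped at 26, so the maximum is 26.
Achievable: one at 26 and the other 4 totalling 78, which fits since 4 × 6 ≤ 78 ≤ 4 × 26.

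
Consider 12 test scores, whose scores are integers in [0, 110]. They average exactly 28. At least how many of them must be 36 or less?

The total is 12 × 28 = 336.
Each value above 36 is at least 37, contributing at least 37 − 0 = 37 above the floor 0.
The sum exceeds the floor total 0 by 336, so at most ⌊336/37⌋ = 9 exceed 36, and at least 3 are ≤ 36.
Exactly 3 works: 3 values at 0 and 9 at 37 total 333; raise one of the low values by 3 (still ≤ 36) to hit 336.

3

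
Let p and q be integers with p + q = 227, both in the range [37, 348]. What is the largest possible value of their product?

With p + q fixed, pq peaks when the two are closest together.
Taking p = 113 and q = 114 (both in [37, 348]) gives pq = 12882.

12882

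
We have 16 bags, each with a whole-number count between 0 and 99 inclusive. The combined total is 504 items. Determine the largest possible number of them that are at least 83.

6

Suppose k of them are at least 83. Those contribute at least 83 each and the other 16 − k at least 0 each.
So the total is at least 83k + 0(16 − k) = 0 + 83k. This must be ≤ 504, giving k ≤ 6.
k = 6 is achieved by 6 values at 83 and 10 at 0, total 498; add 6 to one value (staying below 83) to reach 504.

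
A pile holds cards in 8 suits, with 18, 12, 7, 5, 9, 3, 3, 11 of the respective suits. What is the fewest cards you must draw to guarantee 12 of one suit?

61

In the worst case you take as many as possible of each suit without reaching 12: 11 + 11 + 7 + 5 + 9 + 3 + 3 + 11 = 60.
The next one must give 12 of some suit, so 60 + 1 = 61.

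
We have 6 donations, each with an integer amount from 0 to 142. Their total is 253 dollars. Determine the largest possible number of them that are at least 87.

2

If k of the values are ≥ 87, the total is ≥ 87k + 0(6 − k).
Setting 87k + 0(6 − k) ≤ 253 gives 87k ≤ 253, so k ≤ 2.
k = 2 is achieved by 2 values at 87 and 4 at 0, total 174; add 79 to one value (staying below 87) to reach 253.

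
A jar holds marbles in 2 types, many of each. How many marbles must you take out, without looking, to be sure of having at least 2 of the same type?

3

You could draw 1 of every type without reaching 2 of any — 2 in all.
One more forces 2 of some type, so 2 + 1 = 3.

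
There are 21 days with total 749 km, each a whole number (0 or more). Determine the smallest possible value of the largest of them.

The 21 values sum to 749, so their maximum is at least ⌈749/21⌉ = 36.
Taking 7 copies of 35 and 14 copies of 36 gives exactly 749, so 36 is attained.

36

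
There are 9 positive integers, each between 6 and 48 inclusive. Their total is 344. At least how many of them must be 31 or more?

5

Each value short of 31 is at most 30, costing at least 48 − 30 = 18 against the maximum total of 432.
We can afford to lose at most 432 − 344 = 88, so at most ⌊88/18⌋ = 4 fall short, and at least 5 are ≥ 31.
Exactly 5 works: 5 values at 48 and 4 at 30 total 360; lower one of the high values by 16 (still ≥ 31) to hit 344.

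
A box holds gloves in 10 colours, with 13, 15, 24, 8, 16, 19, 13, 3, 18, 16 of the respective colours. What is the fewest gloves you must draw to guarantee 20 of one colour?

In the worst case you take as many as possible of each colour without reaching 20: 13 + 15 + 19 + 8 + 16 + 19 + 13 + 3 + 18 + 16 = 140.
The next one must give 20 of some colour, so 140 + 1 = 141.

141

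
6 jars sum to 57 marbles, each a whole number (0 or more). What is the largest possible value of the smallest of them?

The average is 57/6 < 10, so some value is ≤ 9.
Achievable: 3 of them at 9 and 3 at 10 total 57.

9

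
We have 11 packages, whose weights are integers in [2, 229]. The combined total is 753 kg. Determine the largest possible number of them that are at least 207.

With k values at 207 or above and the rest at least 2, the sum is at least 22 + 205k.
Since the sum is 753, we need 205k ≤ 731, i.e. k ≤ 3.
k = 3 is achieved by 3 values at 207 and 8 at 2, total 637; add 116 to one value (staying below 207) to reach 753.

3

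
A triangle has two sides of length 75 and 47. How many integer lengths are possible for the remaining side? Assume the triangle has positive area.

The triangle inequality gives |75 − 47| < c < 75 + 47, i.e. 28 < c < 122.
So c can be any integer from 29 to 121: 93 values.

93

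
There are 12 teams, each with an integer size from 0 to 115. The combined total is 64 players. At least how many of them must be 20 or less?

9

Let j be the number exceeding 20. Then the total is ≥ 21·j + 0·(12 − j) = 0 + 21j.
So 21j ≤ 64 and j ≤ 3; hence at least 12 − 3 = 9 are ≤ 20.
Exactly 9 works: 9 values at 0 and 3 at 21 total 63; raise one of the low values by 1 (still ≤ 20) to hit 64.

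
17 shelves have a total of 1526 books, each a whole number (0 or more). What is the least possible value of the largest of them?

If every one of the 17 were at most 89, the total would be at most 17 × 89 = 1513 < 1526.
Taking 4 copies of 89 and 13 copies of 90 gives exactly 1526, so 90 is attained.

90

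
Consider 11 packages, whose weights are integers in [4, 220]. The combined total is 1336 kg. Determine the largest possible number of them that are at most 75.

Each value at 75 or below falls at least 220 − 75 = 145 short of the ceiling 220.
The ceiling total is 11 × 220 = 2420, and we need 1336, so at most ⌊(2420 − 1336)/145⌋ = 7 can be that low.
k = 7 is achieved by 7 values at 75 and 4 at 220, total 1405; lower one of the 220's by 69 (still > 75) to reach 1336.

7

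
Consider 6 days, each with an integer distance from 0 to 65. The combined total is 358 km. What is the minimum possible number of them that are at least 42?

5

Each value short of 42 is at most 41, costing at least 65 − 41 = 24 against the maximum total of 390.
We can afford to lose at most 390 − 358 = 32, so at most ⌊32/24⌋ = 1 fall short, and at least 5 are ≥ 42.
Exactly 5 works: 5 values at 65 and 1 at 41 total 366; lower one of the high values by 8 (still ≥ 42) to hit 358.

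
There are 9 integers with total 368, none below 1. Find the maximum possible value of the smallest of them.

40

The average is 368/9 < 41, so some value is ≤ 40.
Achievable: 1 of them at 40 and 8 at 41 total 368.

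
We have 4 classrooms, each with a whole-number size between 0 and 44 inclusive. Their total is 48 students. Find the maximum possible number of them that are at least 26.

1

With k values at 26 or above and the rest at least 0, the sum is at least 0 + 26k.
Since the sum is 48, we need 26k ≤ 48, i.e. k ≤ 1.
k = 1 is achieved by 1 value at 26 and 3 at 0, total 26; add 22 to one value (staying below 26) to reach 48.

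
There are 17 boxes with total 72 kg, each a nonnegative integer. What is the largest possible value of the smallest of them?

4

The 17 values sum to 72, so their minimum is at most ⌊72/17⌋ = 4.
Achievable: 13 of them at 4 and 4 at 5 total 72.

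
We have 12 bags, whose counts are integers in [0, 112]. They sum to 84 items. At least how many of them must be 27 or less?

Let j be the number exceeding 27. Then the total is ≥ 28·j + 0·(12 − j) = 0 + 28j.
So 28j ≤ 84 and j ≤ 3; hence at least 12 − 3 = 9 are ≤ 27.
Exactly 9 works: 9 values at 0 and 3 at 28 total 84.

9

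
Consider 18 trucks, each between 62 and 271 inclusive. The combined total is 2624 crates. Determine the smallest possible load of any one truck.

62

To make one truck as small as possible, make the other 17 as large as possible.
The other 17 can take up 17 × 271 = 4607 ≥ 2624 − 62, so one truck can sit at its floor of 62.
Achievable: one at 62 and the other 17 totalling 2562, which fits since 17 × 62 ≤ 2562 ≤ 17 × 271.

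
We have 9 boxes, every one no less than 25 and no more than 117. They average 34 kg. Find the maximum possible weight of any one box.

106

Maximizing one value means minimizing the remaining 8.
The total is 9 × 34 = 306.
The other 8 contribute at least 8 × 25 = 200, leaving at most 306 − 200 = 106.
Since 106 ≤ 117, this is achievable: one at 106 and 8 at 25.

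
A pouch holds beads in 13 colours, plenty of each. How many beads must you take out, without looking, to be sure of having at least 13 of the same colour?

In the worst case you draw 12 of each of the 13 colours: 13 × 12 = 156.
One more forces 13 of some colour, so 156 + 1 = 157.

157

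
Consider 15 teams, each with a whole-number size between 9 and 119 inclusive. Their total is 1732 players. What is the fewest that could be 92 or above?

If only k of them are at least 92, the other 15 − k are at most 91, so the total is at most k·119 + (15 − k)·91.
This must reach 1732, so k·119 + (15 − k)·91 ≥ 1732, giving k ≥ 14.
Exactly 14 works: 14 values at 119 and 1 at 91 total 1757; lower one of the high values by 25 (still ≥ 92) to hit 1732.

14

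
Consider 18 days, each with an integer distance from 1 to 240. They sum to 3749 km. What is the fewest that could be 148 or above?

12

Each value short of 148 is at most 147, costing at least 240 − 147 = 93 against the maximum total of 4320.
We can afford to lose at most 4320 − 3749 = 571, so at most ⌊571/93⌋ = 6 fall short, and at least 12 are ≥ 148.
Exactly 12 works: 12 values at 240 and 6 at 147 total 3762; lower one of the high values by 13 (still ≥ 148) to hit 3749.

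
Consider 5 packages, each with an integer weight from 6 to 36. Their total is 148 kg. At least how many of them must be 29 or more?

1

Each value short of 29 is at most 28, costing at least 36 − 28 = 8 against the maximum total of 180.
We can afford to lose at most 180 − 148 = 32, so at most ⌊32/8⌋ = 4 fall short, and at least 1 are ≥ 29.
Exactly 1 works: 1 value at 36 and 4 at 28 total 148.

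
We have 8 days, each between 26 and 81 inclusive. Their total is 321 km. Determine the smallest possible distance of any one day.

To make one day as small as possible, make the other 7 as large as possible.
The other 7 can take up 7 × 81 = 567 ≥ 321 − 26, so one day can sit at its floor of 26.
Achievable: one at 26 and the other 7 totalling 295, which fits since 7 × 26 ≤ 295 ≤ 7 × 81.

26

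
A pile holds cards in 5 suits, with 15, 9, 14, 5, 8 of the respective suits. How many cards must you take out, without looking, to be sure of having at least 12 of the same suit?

In the worst case you take as many as possible of each suit without reaching 12: 11 + 9 + 11 + 5 + 8 = 44.
The next one must give 12 of some suit, so 44 + 1 = 45.

45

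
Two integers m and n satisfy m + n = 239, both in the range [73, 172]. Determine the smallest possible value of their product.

mn = m(239 − m) is concave in m, so over [73, 166] it is minimized at an endpoint.
The extreme feasible split is m = 73, n = 166, giving mn = 12118.

12118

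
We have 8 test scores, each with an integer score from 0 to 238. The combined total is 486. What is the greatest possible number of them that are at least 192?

Suppose k of them are at least 192. Those contribute at least 192 each and the other 8 − k at least 0 each.
So the total is at least 192k + 0(8 − k) = 0 + 192k. This must be ≤ 486, giving k ≤ 2.
k = 2 is achieved by 2 values at 192 and 6 at 0, total 384; add 102 to one value (staying below 192) to reach 486.

2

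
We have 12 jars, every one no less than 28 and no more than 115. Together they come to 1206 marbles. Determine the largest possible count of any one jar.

115

Maximizing one value means minimizing the remaining 11.
The other 11 contribute at least 11 × 28 = 308, leaving at most 1206 − 308 = 898.
But each jar is capped at 115, so the maximum is 115.
Achievable: one at 115 and the other 11 totalling 1091, which fits since 11 × 28 ≤ 1091 ≤ 11 × 115.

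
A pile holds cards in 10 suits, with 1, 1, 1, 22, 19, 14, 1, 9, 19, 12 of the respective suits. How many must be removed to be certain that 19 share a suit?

94

In the worst case you take as many as possible of each suit without reaching 19: 1 + 1 + 1 + 18 + 18 + 14 + 1 + 9 + 18 + 12 = 93.
The next one must give 19 of some suit, so 93 + 1 = 94.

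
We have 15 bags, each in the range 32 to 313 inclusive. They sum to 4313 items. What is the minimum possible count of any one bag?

To make one bag as small as possible, make the other 14 as large as possible.
The other 14 can take up 14 × 313 = 4382 ≥ 4313 − 32, so one bag can sit at its floor of 32.
Achievable: one at 32 and the other 14 totalling 4281, which fits since 14 × 32 ≤ 4281 ≤ 14 × 313.

32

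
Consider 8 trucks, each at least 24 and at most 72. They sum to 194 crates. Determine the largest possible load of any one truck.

26

To make one truck as large as possible, make the other 7 as small as possible.
The other 7 contribute at least 7 × 24 = 168, leaving at most 194 − 168 = 26.
Since 26 ≤ 72, this is achievable: one at 26 and 7 at 24.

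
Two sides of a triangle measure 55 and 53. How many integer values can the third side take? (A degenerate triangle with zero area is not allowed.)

105

The triangle inequality gives |55 − 53| < c < 55 + 53, i.e. 2 < c < 108.
So c can be any integer from 3 to 107: 105 values.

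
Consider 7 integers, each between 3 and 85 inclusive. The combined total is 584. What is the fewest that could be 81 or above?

5

Each value short of 81 is at most 80, costing at least 85 − 80 = 5 against the maximum total of 595.
We can afford to lose at most 595 − 584 = 11, so at most ⌊11/5⌋ = 2 fall short, and at least 5 are ≥ 81.
Exactly 5 works: 5 values at 85 and 2 at 80 total 585; lower one of the high values by 1 (still ≥ 81) to hit 584.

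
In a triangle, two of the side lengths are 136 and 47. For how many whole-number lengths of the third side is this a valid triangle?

The triangle inequality gives |136 − 47| < c < 136 + 47, i.e. 89 < c < 183.
So c can be any integer from 90 to 182: 93 values.

93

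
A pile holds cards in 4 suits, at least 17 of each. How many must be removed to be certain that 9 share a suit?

33

In the worst case you draw 8 of each of the 4 suits: 4 × 8 = 32.
One more forces 9 of some suit, so 32 + 1 = 33.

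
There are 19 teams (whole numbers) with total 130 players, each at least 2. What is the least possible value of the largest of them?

The 19 values sum to 130, so their maximum is at least ⌈130/19⌉ = 7.
Taking 3 copies of 6 and 16 copies of 7 gives exactly 130, so 7 is attained.

7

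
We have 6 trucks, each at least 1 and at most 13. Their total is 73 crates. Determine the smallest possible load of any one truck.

8

Minimizing one value means maximizing the remaining 5.
The other 5 contribute at most 5 × 13 = 65, leaving at least 73 − 65 = 8.
Since 8 ≥ 1, this is achievable: one at 8 and 5 at 13.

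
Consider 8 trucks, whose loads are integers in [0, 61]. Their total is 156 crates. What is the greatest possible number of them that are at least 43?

3

Suppose k of them are at least 43. Those contribute at least 43 each and the other 8 − k at least 0 each.
So the total is at least 43k + 0(8 − k) = 0 + 43k. This must be ≤ 156, giving k ≤ 3.
k = 3 is achieved by 3 values at 43 and 5 at 0, total 129; add 27 to one value (staying below 43) to reach 156.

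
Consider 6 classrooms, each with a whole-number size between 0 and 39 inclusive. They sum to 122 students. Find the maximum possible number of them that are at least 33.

If k of the values are ≥ 33, the total is ≥ 33k + 0(6 − k).
Setting 33k + 0(6 − k) ≤ 122 gives 33k ≤ 122, so k ≤ 3.
k = 3 is achieved by 3 values at 33 and 3 at 0, total 99; add 23 to one value (staying below 33) to reach 122.

3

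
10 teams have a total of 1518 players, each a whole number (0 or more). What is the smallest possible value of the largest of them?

If every one of the 10 were at most 151, the total would be at most 10 × 151 = 1510 < 1518.
Taking 2 copies of 151 and 8 copies of 152 gives exactly 1518, so 152 is attained.

152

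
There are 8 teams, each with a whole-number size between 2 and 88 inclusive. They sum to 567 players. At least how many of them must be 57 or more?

Suppose at most 8 − j of them reach 57; then j values are ≤ 56 and the rest ≤ 88.
The total is then ≤ 56·j + 88·(8 − j) = 704 − 32j. For this to be ≥ 567 we need j ≤ 4, so at least 8 − 4 = 4 must reach 57.
Exactly 4 works: 4 values at 88 and 4 at 56 total 576; lower one of the high values by 9 (still ≥ 57) to hit 567.

4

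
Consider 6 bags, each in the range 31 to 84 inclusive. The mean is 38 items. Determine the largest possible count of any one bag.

73

To make one bag as large as possible, make the other 5 as small as possible.
The total is 6 × 38 = 228.
The other 5 contribute at least 5 × 31 = 155, leaving at most 228 − 155 = 73.
Since 73 ≤ 84, this is achievable: one at 73 and 5 at 31.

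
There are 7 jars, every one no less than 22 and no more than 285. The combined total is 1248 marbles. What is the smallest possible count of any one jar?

Minimizing one value means maximizing the remaining 6.
The other 6 can take up 6 × 285 = 1710 ≥ 1248 − 22, so one jar can sit at its floor of 22.
Achievable: one at 22 and the other 6 totalling 1226, which fits since 6 × 22 ≤ 1226 ≤ 6 × 285.

22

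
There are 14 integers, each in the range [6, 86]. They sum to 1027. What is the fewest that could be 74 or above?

Each value short of 74 is at most 73, costing at least 86 − 73 = 13 against the maximum total of 1204.
We can afford to lose at most 1204 − 1027 = 177, so at most ⌊177/13⌋ = 13 fall short, and at least 1 are ≥ 74.
Exactly 1 works: 1 value at 86 and 13 at 73 total 1035; lower one of the high values by 8 (still ≥ 74) to hit 1027.

1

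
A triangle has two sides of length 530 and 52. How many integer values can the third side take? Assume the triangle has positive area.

The triangle inequality gives |530 − 52| < c < 530 + 52, i.e. 478 < c < 582.
So c can be any integer from 479 to 581: 103 values.

103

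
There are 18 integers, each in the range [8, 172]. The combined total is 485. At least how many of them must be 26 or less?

1

If only k of them are at most 26, the other 18 − k are at least 27, so the total is at least (18 − k)·27 + k·8.
This is ≤ 485, so (18 − k)·27 + 8k ≤ 485, which gives k ≥ 1.
Exactly 1 works: 1 value at 8 and 17 at 27 total 467; raise one of the low values by 18 (still ≤ 26) to hit 485.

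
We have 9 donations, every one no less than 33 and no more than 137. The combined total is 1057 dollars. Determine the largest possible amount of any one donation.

137

To make one donation as large as possible, make the other 8 as small as possible.
The other 8 contribute at least 8 × 33 = 264, leaving at most 1057 − 264 = 793.
But each donation is capped at 137, so the maximum is 137.
Achievable: one at 137 and the other 8 totalling 920, which fits since 8 × 33 ≤ 920 ≤ 8 × 137.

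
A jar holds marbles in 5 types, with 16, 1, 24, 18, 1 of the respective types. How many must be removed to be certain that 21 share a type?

57

In the worst case you take as many as possible of each type without reaching 21: 16 + 1 + 20 + 18 + 1 = 56.
The next one must give 21 of some type, so 56 + 1 = 57.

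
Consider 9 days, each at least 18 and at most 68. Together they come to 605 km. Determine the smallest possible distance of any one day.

Minimizing one value means maximizing the remaining 8.
The other 8 contribute at most 8 × 68 = 544, leaving at least 605 − 544 = 61.
Since 61 ≥ 18, this is achievable: one at 61 and 8 at 68.

61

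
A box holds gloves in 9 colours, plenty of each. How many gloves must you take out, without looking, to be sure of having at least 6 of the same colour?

46

You could draw 5 of every colour without reaching 6 of any — 45 in all.
One more forces 6 of some colour, so 45 + 1 = 46.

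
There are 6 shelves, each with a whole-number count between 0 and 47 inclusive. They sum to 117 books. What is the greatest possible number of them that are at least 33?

If k of the values are ≥ 33, the total is ≥ 33k + 0(6 − k).
Setting 33k + 0(6 − k) ≤ 117 gives 33k ≤ 117, so k ≤ 3.
k = 3 is achieved by 3 values at 33 and 3 at 0, total 99; add 18 to one value (staying below 33) to reach 117.

3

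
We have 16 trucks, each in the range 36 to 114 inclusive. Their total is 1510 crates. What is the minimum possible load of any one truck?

To make one truck as small as possible, make the other 15 as large as possible.
The other 15 can take up 15 × 114 = 1710 ≥ 1510 − 36, so one truck can sit at its floor of 36.
Achievable: one at 36 and the other 15 totalling 1474, which fits since 15 × 36 ≤ 1474 ≤ 15 × 114.

36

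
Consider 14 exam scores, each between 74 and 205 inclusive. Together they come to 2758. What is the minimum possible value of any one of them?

93

Minimizing one value means maximizing the remaining 13.
The other 13 contribute at most 13 × 205 = 2665, leaving at least 2758 − 2665 = 93.
Since 93 ≥ 74, this is achievable: one at 93 and 13 at 205.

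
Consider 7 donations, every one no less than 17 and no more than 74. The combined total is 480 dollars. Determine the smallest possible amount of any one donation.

Minimizing one value means maximizing the remaining 6.
The other 6 contribute at most 6 × 74 = 444, leaving at least 480 − 444 = 36.
Since 36 ≥ 17, this is achievable: one at 36 and 6 at 74.

36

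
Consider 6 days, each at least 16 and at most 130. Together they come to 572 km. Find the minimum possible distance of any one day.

16

To make one day as small as possible, make the other 5 as large as possible.
The other 5 can take up 5 × 130 = 650 ≥ 572 − 16, so one day can sit at its floor of 16.
Achievable: one at 16 and the other 5 totalling 556, which fits since 5 × 16 ≤ 556 ≤ 5 × 130.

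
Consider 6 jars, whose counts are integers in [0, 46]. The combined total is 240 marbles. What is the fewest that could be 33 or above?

If only k of them are at least 33, the other 6 − k are at most 32, so the total is at most k·46 + (6 − k)·32.
This must reach 240, so k·46 + (6 − k)·32 ≥ 240, giving k ≥ 4.
Exactly 4 works: 4 values at 46 and 2 at 32 total 248; lower one of the high values by 8 (still ≥ 33) to hit 240.

4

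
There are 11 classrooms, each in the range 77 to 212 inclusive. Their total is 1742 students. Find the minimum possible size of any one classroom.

To make one classroom as small as possible, make the other 10 as large as possible.
The other 10 can take up 10 × 212 = 2120 ≥ 1742 − 77, so one classroom can sit at its floor of 77.
Achievable: one at 77 and the other 10 totalling 1665, which fits since 10 × 77 ≤ 1665 ≤ 10 × 212.

77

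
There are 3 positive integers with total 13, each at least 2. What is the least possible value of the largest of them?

Some value must be at least ⌈13/3⌉ = 5, since 3 × 4 = 12 < 13.
Taking 2 copies of 4 and 1 copy of 5 gives exactly 13, so 5 is attained.

5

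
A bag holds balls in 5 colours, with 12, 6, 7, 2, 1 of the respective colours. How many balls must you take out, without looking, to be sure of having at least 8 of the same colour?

In the worst case you take as many as possible of each colour without reaching 8: 7 + 6 + 7 + 2 + 1 = 23.
The next one must give 8 of some colour, so 23 + 1 = 24.

24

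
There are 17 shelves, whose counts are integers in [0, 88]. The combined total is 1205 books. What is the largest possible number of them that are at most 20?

4

Suppose k of them are at most 20. Those contribute at most 20 each and the rest at most 88 each.
So the total is at most 20k + 88(17 − k) = 1496 − 68k. This must still be ≥ 1205, so k ≤ 4.
k = 4 is achieved by 4 values at 20 and 13 at 88, total 1224; lower one of the 88's by 19 (still > 20) to reach 1205.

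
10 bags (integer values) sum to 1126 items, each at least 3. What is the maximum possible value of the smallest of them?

If every one of the 10 were at least 113, the total would be at least 10 × 113 = 1130 > 1126.
Taking 4 copies of 112 and 6 copies of 113 gives exactly 1126, so 112 is attained.

112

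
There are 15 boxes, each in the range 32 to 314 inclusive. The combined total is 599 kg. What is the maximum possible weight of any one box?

151

To make one box as large as possible, make the other 14 as small as possible.
The other 14 contribute at least 14 × 32 = 448, leaving at most 599 − 448 = 151.
Since 151 ≤ 314, this is achievable: one at 151 and 14 at 32.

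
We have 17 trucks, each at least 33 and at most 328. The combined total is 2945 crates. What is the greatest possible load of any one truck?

To make one truck as large as possible, make the other 16 as small as possible.
The other 16 contribute at least 16 × 33 = 528, leaving at most 2945 − 528 = 2417.
But each truck is capped at 328, so the maximum is 328.
Achievable: one at 328 and the other 16 totalling 2617, which fits since 16 × 33 ≤ 2617 ≤ 16 × 328.

328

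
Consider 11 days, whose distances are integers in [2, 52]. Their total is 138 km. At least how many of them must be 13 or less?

Let j be the number exceeding 13. Then the total is ≥ 14·j + 2·(11 − j) = 22 + 12j.
So 12j ≤ 116 and j ≤ 9; hence at least 11 − 9 = 2 are ≤ 13.
Exactly 2 works: 2 values at 2 and 9 at 14 total 130; raise one of the low values by 8 (still ≤ 13) to hit 138.

2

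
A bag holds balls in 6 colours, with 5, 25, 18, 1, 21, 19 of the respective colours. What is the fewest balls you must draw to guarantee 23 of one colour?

87

In the worst case you take as many as possible of each colour without reaching 23: 5 + 22 + 18 + 1 + 21 + 19 = 86.
The next one must give 23 of some colour, so 86 + 1 = 87.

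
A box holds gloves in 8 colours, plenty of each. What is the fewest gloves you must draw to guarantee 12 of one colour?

In the worst case you draw 11 of each of the 8 colours: 8 × 11 = 88.
One more forces 12 of some colour, so 88 + 1 = 89.

89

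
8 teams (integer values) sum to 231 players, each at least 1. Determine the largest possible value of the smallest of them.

28

The 8 values sum to 231, so their minimum is at most ⌊231/8⌋ = 28.
Achievable: 1 of them at 28 and 7 at 29 total 231.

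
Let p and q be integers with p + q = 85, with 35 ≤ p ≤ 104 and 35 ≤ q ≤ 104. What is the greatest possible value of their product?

pq = p(85 − p) is maximized when p is as near 85/2 as the bounds allow.
Taking p = 42 and q = 43 (both in [35, 104]) gives pq = 1806.

1806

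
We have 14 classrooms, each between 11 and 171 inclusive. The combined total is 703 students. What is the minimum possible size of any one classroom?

To make one classroom as small as possible, make the other 13 as large as possible.
The other 13 can take up 13 × 171 = 2223 ≥ 703 − 11, so one classroom can sit at its floor of 11.
Achievable: one at 11 and the other 13 totalling 692, which fits since 13 × 11 ≤ 692 ≤ 13 × 171.

11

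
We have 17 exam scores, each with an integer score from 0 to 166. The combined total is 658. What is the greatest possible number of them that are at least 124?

5

Suppose k of them are at least 124. Those contribute at least 124 each and the other 17 − k at least 0 each.
So the total is at least 124k + 0(17 − k) = 0 + 124k. This must be ≤ 658, giving k ≤ 5.
k = 5 is achieved by 5 values at 124 and 12 at 0, total 620; add 38 to one value (staying below 124) to reach 658.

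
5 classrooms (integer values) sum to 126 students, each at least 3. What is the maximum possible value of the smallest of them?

If every one of the 5 were at least 26, the total would be at least 5 × 26 = 130 > 126.
Achievable: 4 of them at 25 and 1 at 26 total 126.

25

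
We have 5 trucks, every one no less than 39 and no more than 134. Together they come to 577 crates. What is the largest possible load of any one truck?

134

To make one truck as large as possible, make the other 4 as small as possible.
The other 4 contribute at least 4 × 39 = 156, leaving at most 577 − 156 = 421.
But each truck is capped at 134, so the maximum is 134.
Achievable: one at 134 and the other 4 totalling 443, which fits since 4 × 39 ≤ 443 ≤ 4 × 134.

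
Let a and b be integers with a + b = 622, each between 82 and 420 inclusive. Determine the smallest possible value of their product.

84840

Since a + b is fixed, pushing one of them to its bound minimizes the product.
At the endpoint a = 202, b = 622 − 202 = 420, so ab = 202 × 420 = 84840.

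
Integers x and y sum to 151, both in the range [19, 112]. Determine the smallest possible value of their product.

4368

xy = x(151 − x) is concave in x, so over [39, 112] it is minimized at an endpoint.
The extreme feasible split is x = 39, y = 112, giving xy = 4368.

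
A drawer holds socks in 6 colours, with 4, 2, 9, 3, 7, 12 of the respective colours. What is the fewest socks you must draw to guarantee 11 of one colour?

In the worst case you take as many as possible of each colour without reaching 11: 4 + 2 + 9 + 3 + 7 + 10 = 35.
The next one must give 11 of some colour, so 35 + 1 = 36.

36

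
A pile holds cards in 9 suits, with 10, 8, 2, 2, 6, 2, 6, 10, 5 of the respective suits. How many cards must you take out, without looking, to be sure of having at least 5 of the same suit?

In the worst case you take as many as possible of each suit without reaching 5: 4 + 4 + 2 + 2 + 4 + 2 + 4 + 4 + 4 = 30.
The next one must give 5 of some suit, so 30 + 1 = 31.

31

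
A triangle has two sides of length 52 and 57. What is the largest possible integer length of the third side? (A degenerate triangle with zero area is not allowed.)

The third side must be less than 52 + 57 = 109.
The largest integer below 109 is 108.

108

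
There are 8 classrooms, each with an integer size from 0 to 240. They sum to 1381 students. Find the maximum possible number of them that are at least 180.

7

If k of the values are ≥ 180, the total is ≥ 180k + 0(8 − k).
Setting 180k + 0(8 − k) ≤ 1381 gives 180k ≤ 1381, so k ≤ 7.
k = 7 is achieved by 7 values at 180 and 1 at 0, total 1260; add 121 to one value (staying below 180) to reach 1381.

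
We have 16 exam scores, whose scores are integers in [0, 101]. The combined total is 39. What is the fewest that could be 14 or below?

If only k of them are at most 14, the other 16 − k are at least 15, so the total is at least (16 − k)·15 + k·0.
This is ≤ 39, so (16 − k)·15 + 0k ≤ 39, which gives k ≥ 14.
Exactly 14 works: 14 values at 0 and 2 at 15 total 30; raise one of the low values by 9 (still ≤ 14) to hit 39.

14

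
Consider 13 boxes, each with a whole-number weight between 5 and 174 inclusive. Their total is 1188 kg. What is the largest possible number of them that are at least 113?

If k of the values are ≥ 113, the total is ≥ 113k + 5(13 − k).
Setting 113k + 5(13 − k) ≤ 1188 gives 108k ≤ 1123, so k ≤ 10.
k = 10 is achieved by 10 values at 113 and 3 at 5, total 1145; add 43 to one value (staying below 113) to reach 1188.

10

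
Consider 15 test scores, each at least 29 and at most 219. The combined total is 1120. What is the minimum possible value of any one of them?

To make one score as small as possible, make the other 14 as large as possible.
The other 14 can take up 14 × 219 = 3066 ≥ 1120 − 29, so one score can sit at its floor of 29.
Achievable: one at 29 and the other 14 totalling 1091, which fits since 14 × 29 ≤ 1091 ≤ 14 × 219.

29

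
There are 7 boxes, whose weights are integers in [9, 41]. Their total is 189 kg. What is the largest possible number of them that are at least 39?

4

With k values at 39 or above and the rest at least 9, the sum is at least 63 + 30k.
Since the sum is 189, we need 30k ≤ 126, i.e. k ≤ 4.
k = 4 is achieved by 4 values at 39 and 3 at 9, total 183; add 6 to one value (staying below 39) to reach 189.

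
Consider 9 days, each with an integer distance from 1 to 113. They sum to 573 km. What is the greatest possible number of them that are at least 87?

Suppose k of them are at least 87. Those contribute at least 87 each and the other 9 − k at least 1 each.
So the total is at least 87k + 1(9 − k) = 9 + 86k. This must be ≤ 573, giving k ≤ 6.
k = 6 is achieved by 6 values at 87 and 3 at 1, total 525; add 48 to one value (staying below 87) to reach 573.

6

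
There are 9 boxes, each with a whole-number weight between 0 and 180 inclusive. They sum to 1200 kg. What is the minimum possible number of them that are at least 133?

If only k of them are at least 133, the other 9 − k are at most 132, so the total is at most k·180 + (9 − k)·132.
This must reach 1200, so k·180 + (9 − k)·132 ≥ 1200, giving k ≥ 1.
Exactly 1 works: 1 value at 180 and 8 at 132 total 1236; lower one of the high values by 36 (still ≥ 133) to hit 1200.

1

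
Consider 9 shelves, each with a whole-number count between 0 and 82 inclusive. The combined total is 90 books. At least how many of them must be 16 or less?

If only k of them are at most 16, the other 9 − k are at least 17, so the total is at least (9 − k)·17 + k·0.
This is ≤ 90, so (9 − k)·17 + 0k ≤ 90, which gives k ≥ 4.
Exactly 4 works: 4 values at 0 and 5 at 17 total 85; raise one of the low values by 5 (still ≤ 16) to hit 90.

4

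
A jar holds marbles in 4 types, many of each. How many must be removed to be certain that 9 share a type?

33

You could draw 8 of every type without reaching 9 of any — 32 in all.
One more forces 9 of some type, so 32 + 1 = 33.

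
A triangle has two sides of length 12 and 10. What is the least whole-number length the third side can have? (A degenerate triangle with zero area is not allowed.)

The third side must exceed |12 − 10| = 2.
The smallest integer above 2 is 3.

3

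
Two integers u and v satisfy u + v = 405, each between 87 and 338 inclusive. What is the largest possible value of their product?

For a fixed sum, the product uv is largest when u and v are as close as possible.
Taking u = 202 and v = 203 (both in [87, 338]) gives uv = 41006.

41006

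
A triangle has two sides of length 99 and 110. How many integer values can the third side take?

197

The triangle inequality gives |99 − 110| < c < 99 + 110, i.e. 11 < c < 209.
So c can be any integer from 12 to 208: 197 values.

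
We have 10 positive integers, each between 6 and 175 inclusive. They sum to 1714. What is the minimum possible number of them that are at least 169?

5

Each value short of 169 is at most 168, costing at least 175 − 168 = 7 against the maximum total of 1750.
We can afford to lose at most 1750 − 1714 = 36, so at most ⌊36/7⌋ = 5 fall short, and at least 5 are ≥ 169.
Exactly 5 works: 5 values at 175 and 5 at 168 total 1715; lower one of the high values by 1 (still ≥ 169) to hit 1714.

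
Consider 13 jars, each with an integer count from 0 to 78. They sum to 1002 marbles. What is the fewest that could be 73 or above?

11

Suppose at most 13 − j of them reach 73; then j values are ≤ 72 and the rest ≤ 78.
The total is then ≤ 72·j + 78·(13 − j) = 1014 − 6j. For this to be ≥ 1002 we need j ≤ 2, so at least 13 − 2 = 11 must reach 73.
Exactly 11 works: 11 values at 78 and 2 at 72 total 1002.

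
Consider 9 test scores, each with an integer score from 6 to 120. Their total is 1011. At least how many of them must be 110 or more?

3

Suppose at most 9 − j of them reach 110; then j values are ≤ 109 and the rest ≤ 120.
The total is then ≤ 109·j + 120·(9 − j) = 1080 − 11j. For this to be ≥ 1011 we need j ≤ 6, so at least 9 − 6 = 3 must reach 110.
Exactly 3 works: 3 values at 120 and 6 at 109 total 1014; lower one of the high values by 3 (still ≥ 110) to hit 1011.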